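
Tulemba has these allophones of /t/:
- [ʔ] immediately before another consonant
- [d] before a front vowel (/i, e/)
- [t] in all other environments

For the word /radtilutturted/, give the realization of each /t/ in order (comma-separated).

Occurrence 1 (position 4): before a front vowel (/i, e/) → [d].
Occurrence 2 (position 8): immediately before another consonant → [ʔ].
Occurrence 3 (position 9): no conditioning environment matches → elsewhere allophone [t].
Occurrence 4 (position 12): before a front vowel (/i, e/) → [d].

[d], [ʔ], [t], [d]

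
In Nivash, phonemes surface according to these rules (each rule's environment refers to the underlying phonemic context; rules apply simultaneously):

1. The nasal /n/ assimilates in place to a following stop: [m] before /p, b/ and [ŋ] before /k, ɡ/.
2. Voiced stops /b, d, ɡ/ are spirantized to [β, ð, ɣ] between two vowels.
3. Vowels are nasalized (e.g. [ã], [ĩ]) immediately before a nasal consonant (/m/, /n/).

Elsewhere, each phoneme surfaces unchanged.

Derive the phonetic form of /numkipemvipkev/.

[nũmkipẽmvipkev]

/n/ (word-initial): rule 1 targets it, but not before a labial or velar stop → unchanged [n].
/u/ (between /n/ and /m/) occurs before a nasal consonant → [ũ] by rule 3.
/m/ (between /u/ and /k/): no rule targets it → [m].
/k/ stays [k].
/i/ (between /k/ and /p/) fails the environment for rule 3, so it stays [i].
/p/ — not in any rule's target class → [p].
/e/ (between /p/ and /m/): before a nasal consonant, so rule 3 applies → [ẽ].
/m/ (between /e/ and /v/) is unaffected → [m].
/v/ (between /m/ and /i/): no rule targets it → [v].
/i/ (between /v/ and /p/): rule 3 targets it, but not before a nasal consonant → unchanged [i].
/p/ — not in any rule's target class → [p].
/k/ (between /p/ and /e/): no rule targets it → [k].
/e/ (between /k/ and /v/) fails the environment for rule 3, so it stays [e].
/v/ (word-final): no rule targets it → [v].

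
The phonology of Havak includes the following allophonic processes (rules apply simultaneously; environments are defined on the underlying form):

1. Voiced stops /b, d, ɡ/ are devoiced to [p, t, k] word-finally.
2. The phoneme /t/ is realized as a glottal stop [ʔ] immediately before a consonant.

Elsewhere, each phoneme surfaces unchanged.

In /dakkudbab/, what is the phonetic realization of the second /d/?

[d]

/d/ — between /u/ and /b/; rule 1 does not apply here → [d].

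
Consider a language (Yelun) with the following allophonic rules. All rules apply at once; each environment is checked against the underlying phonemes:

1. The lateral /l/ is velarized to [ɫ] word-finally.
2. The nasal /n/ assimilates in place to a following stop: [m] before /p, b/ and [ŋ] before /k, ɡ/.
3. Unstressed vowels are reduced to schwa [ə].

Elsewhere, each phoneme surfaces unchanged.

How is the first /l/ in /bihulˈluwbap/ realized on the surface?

/l/ — between /u/ and /l/; rule 1 does not apply here → [l].

[l]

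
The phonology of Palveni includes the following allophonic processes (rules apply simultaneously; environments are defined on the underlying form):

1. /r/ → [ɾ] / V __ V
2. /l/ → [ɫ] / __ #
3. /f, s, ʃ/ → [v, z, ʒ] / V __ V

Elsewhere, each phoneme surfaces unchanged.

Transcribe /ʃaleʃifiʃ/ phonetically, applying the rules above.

/ʃ/ — word-initial; rule 3 does not apply here → [ʃ].
/a/ — not in any rule's target class → [a].
/l/ (between /a/ and /e/) fails the environment for rule 2, so it stays [l].
/e/ — not in any rule's target class → [e].
/ʃ/ — between /e/ and /i/, between two vowels — surfaces as [ʒ] (rule 3).
/i/ — not in any rule's target class → [i].
/f/ meets the environment for rule 3 (between two vowels) → [v].
/i/ — not in any rule's target class → [i].
/ʃ/ (word-final): rule 3 targets it, but not between two vowels → unchanged [ʃ].

[ʃaleʒiviʃ]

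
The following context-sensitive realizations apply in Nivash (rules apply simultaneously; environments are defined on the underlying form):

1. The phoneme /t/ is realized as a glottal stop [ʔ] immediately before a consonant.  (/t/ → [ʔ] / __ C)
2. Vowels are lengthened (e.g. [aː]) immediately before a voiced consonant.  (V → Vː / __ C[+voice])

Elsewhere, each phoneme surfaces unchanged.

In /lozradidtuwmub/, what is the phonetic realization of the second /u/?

/u/ (between /m/ and /b/): before a voiced consonant, so rule 2 applies → [uː].

[uː]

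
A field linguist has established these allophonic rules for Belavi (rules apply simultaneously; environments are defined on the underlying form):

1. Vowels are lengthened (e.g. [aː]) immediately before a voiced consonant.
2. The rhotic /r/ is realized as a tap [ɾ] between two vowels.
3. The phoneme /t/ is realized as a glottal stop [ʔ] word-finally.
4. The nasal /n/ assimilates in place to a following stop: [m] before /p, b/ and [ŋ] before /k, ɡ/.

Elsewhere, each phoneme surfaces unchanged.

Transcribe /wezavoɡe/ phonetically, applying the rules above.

/w/ — not in any rule's target class → [w].
/e/ — between /w/ and /z/, before a voiced consonant — surfaces as [eː] (rule 1).
/z/ — not in any rule's target class → [z].
Rule 1 applies to /a/ (between /z/ and /v/: before a voiced consonant) → [aː].
/v/ (between /a/ and /o/): no rule targets it → [v].
/o/ (between /v/ and /ɡ/) occurs before a voiced consonant → [oː] by rule 1.
/ɡ/ stays [ɡ].
/e/ (word-final): rule 1 targets it, but not before a voiced consonant → unchanged [e].

[weːzaːvoːɡe]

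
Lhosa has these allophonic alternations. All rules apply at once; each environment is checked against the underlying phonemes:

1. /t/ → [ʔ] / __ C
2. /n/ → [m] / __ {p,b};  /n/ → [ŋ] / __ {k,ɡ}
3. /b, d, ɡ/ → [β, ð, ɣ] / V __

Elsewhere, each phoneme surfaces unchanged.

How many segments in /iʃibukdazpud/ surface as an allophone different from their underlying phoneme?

2

Segments that undergo a rule: /b/ → [β] (rule 3); /d/ → [ð] (rule 3).
All other segments surface unchanged.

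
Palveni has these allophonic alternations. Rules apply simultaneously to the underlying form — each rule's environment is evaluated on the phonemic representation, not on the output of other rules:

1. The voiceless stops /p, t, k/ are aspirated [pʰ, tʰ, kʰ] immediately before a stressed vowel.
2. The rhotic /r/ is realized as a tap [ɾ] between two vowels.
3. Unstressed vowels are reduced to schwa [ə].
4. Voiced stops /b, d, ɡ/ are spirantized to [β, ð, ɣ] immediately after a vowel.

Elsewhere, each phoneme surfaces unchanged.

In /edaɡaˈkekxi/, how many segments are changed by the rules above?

7

Segments that undergo a rule: /e/ → [ə] (rule 3); /d/ → [ð] (rule 4); /a/ → [ə] (rule 3); /ɡ/ → [ɣ] (rule 4); /a/ → [ə] (rule 3); /k/ → [kʰ] (rule 1); /i/ → [ə] (rule 3).
All other segments surface unchanged.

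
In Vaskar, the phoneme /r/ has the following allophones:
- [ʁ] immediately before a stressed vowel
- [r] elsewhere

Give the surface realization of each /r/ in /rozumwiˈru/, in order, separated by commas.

Occurrence 1 (position 1): no conditioning environment matches → elsewhere allophone [r].
Occurrence 2 (position 8): immediately before a stressed vowel → [ʁ].

[r], [ʁ]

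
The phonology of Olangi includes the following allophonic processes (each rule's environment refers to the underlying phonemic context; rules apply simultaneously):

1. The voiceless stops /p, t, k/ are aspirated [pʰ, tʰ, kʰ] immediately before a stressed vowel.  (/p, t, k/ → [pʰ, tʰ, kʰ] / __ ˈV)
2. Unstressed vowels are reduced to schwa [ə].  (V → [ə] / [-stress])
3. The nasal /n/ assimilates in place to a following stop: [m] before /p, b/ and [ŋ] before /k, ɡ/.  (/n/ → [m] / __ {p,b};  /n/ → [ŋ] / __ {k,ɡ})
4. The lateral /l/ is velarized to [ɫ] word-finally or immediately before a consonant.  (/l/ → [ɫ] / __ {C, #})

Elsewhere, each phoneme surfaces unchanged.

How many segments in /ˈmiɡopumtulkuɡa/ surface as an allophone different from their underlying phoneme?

Segments that undergo a rule: /o/ → [ə] (rule 2); /u/ → [ə] (rule 2); /u/ → [ə] (rule 2); /l/ → [ɫ] (rule 4); /u/ → [ə] (rule 2); /a/ → [ə] (rule 2).
All other segments surface unchanged.

6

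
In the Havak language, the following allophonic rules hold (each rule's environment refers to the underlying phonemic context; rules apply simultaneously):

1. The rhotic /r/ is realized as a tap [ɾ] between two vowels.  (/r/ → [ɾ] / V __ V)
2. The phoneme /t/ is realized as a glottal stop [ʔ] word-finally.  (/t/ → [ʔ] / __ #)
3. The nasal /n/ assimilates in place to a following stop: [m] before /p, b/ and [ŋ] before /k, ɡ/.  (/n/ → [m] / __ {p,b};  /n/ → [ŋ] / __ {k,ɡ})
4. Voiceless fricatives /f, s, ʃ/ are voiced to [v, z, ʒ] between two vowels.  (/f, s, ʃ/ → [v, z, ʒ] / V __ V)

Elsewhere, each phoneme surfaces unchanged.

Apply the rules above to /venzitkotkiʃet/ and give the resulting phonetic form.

[venzitkotkiʒeʔ]

/v/ (word-initial): no rule targets it → [v].
/e/ (between /v/ and /n/) is unaffected → [e].
/n/ (between /e/ and /z/) is in the target of rule 3 but the environment (before a labial or velar stop) is not met → [n].
/z/ (between /n/ and /i/): no rule targets it → [z].
/i/ (between /z/ and /t/) is unaffected → [i].
/t/ (between /i/ and /k/): rule 2 targets it, but not word-finally → unchanged [t].
/k/ — not in any rule's target class → [k].
/o/ stays [o].
/t/ (between /o/ and /k/): rule 2 targets it, but not word-finally → unchanged [t].
/k/ (between /t/ and /i/): no rule targets it → [k].
/i/ (between /k/ and /ʃ/) is unaffected → [i].
/ʃ/ — between /i/ and /e/, between two vowels — surfaces as [ʒ] (rule 4).
/e/ (between /ʃ/ and /t/) is unaffected → [e].
/t/ (word-final): word-finally, so rule 2 applies → [ʔ].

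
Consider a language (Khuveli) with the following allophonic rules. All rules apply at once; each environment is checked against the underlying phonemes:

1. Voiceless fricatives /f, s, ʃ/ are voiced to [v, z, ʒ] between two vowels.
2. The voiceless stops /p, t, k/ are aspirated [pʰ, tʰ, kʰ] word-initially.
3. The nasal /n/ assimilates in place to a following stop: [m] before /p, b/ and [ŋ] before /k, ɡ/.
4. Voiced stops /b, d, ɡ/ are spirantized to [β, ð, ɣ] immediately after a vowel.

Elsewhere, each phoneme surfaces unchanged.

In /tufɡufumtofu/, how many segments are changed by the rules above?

Segments that undergo a rule: /t/ → [tʰ] (rule 2); /f/ → [v] (rule 1); /f/ → [v] (rule 1).
All other segments surface unchanged.

3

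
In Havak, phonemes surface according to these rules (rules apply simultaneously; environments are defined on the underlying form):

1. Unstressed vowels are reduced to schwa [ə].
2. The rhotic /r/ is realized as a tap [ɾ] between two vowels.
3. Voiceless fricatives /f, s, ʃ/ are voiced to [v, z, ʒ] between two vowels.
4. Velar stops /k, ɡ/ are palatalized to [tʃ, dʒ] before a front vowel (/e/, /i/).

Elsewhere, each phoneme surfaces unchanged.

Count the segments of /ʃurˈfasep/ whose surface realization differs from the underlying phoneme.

3

Segments that undergo a rule: /u/ → [ə] (rule 1); /s/ → [z] (rule 3); /e/ → [ə] (rule 1).
All other segments surface unchanged.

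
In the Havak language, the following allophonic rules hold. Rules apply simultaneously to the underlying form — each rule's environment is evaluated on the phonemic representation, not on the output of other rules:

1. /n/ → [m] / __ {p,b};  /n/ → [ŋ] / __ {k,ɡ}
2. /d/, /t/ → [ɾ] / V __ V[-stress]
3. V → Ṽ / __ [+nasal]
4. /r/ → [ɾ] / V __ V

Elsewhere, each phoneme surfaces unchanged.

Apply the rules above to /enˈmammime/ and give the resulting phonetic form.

/e/ (word-initial) occurs before a nasal consonant → [ẽ] by rule 3.
/n/ — between /e/ and /m/; rule 1 does not apply here → [n].
/m/ (between /n/ and /a/) is unaffected → [m].
/a/ — between /m/ and /m/, before a nasal consonant — surfaces as [ã] (rule 3).
/m/ — not in any rule's target class → [m].
/m/ (between /m/ and /i/): no rule targets it → [m].
/i/ (between /m/ and /m/) occurs before a nasal consonant → [ĩ] by rule 3.
/m/ (between /i/ and /e/): no rule targets it → [m].
/e/ (word-final) is in the target of rule 3 but the environment (before a nasal consonant) is not met → [e].

[ẽnˈmãmmĩme]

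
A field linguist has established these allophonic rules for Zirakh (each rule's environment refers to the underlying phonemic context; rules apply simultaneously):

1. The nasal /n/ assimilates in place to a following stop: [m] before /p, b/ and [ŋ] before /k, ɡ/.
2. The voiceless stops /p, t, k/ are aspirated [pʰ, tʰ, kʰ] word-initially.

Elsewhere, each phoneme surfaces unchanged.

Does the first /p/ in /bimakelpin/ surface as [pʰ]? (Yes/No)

No

/p/ — between /l/ and /i/; rule 2 does not apply here → [p].
The actual realization is [p], not [pʰ].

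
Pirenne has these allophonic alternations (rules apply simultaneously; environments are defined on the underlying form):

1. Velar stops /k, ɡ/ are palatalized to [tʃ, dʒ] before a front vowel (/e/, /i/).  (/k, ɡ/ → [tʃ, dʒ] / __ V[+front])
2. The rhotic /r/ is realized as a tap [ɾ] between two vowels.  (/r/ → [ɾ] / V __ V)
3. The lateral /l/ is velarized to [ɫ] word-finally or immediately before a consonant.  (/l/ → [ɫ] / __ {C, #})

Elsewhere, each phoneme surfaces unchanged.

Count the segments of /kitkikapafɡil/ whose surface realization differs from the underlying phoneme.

Segments that undergo a rule: /k/ → [tʃ] (rule 1); /k/ → [tʃ] (rule 1); /ɡ/ → [dʒ] (rule 1); /l/ → [ɫ] (rule 3).
All other segments surface unchanged.

4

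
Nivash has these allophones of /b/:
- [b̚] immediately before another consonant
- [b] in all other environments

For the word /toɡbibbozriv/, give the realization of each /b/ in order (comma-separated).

Occurrence 1 (position 4): no conditioning environment matches → elsewhere allophone [b].
Occurrence 2 (position 6): immediately before another consonant → [b̚].
Occurrence 3 (position 7): no conditioning environment matches → elsewhere allophone [b].

[b], [b̚], [b]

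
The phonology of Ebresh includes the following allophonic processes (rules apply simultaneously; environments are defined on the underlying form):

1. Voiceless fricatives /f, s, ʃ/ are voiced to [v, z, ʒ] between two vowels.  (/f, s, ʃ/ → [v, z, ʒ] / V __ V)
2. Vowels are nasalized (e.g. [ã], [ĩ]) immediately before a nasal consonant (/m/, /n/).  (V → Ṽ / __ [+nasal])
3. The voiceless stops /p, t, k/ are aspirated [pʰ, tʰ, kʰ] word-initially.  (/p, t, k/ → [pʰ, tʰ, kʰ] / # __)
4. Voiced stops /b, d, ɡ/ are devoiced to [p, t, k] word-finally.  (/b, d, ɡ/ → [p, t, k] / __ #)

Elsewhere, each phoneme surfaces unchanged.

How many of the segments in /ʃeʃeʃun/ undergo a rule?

Segments that undergo a rule: /ʃ/ → [ʒ] (rule 1); /ʃ/ → [ʒ] (rule 1); /u/ → [ũ] (rule 2).
All other segments surface unchanged.

3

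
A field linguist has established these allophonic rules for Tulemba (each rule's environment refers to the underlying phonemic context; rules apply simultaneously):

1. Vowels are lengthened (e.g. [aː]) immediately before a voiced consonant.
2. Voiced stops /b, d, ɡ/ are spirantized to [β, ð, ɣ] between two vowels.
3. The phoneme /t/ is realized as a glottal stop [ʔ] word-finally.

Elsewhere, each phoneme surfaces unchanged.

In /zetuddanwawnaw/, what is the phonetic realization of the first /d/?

[d]

/d/ — between /u/ and /d/; rule 2 does not apply here → [d].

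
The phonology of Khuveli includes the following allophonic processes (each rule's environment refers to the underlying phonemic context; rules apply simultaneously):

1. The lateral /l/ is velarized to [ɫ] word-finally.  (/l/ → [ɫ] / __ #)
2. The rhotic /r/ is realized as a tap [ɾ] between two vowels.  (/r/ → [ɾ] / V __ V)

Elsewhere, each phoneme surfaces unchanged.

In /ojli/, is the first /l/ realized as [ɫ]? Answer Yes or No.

No

/l/ (between /j/ and /i/) fails the environment for rule 1, so it stays [l].
The actual realization is [l], not [ɫ].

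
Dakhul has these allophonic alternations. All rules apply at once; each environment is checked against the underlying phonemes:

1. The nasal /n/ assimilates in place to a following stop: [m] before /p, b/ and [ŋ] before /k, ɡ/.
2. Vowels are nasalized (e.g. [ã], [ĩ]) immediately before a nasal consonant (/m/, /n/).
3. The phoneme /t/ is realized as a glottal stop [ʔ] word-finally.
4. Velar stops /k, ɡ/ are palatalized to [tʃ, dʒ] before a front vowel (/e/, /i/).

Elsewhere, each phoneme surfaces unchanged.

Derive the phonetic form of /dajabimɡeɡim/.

/a/ — between /d/ and /j/; rule 2 does not apply here → [a].
/a/ (between /j/ and /b/) is in the target of rule 2 but the environment (before a nasal consonant) is not met → [a].
/i/ meets the environment for rule 2 (before a nasal consonant) → [ĩ].
/ɡ/ meets the environment for rule 4 (before a front vowel) → [dʒ].
/e/ (between /ɡ/ and /ɡ/) is in the target of rule 2 but the environment (before a nasal consonant) is not met → [e].
/ɡ/ (between /e/ and /i/): before a front vowel, so rule 4 applies → [dʒ].
Rule 2 applies to /i/ (between /ɡ/ and /m/: before a nasal consonant) → [ĩ].

[dajabĩmdʒedʒĩm]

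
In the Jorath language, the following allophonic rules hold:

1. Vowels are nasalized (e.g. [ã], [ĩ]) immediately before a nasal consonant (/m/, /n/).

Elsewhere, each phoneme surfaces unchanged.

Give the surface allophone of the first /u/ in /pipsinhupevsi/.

/u/ — between /h/ and /p/; rule 1 does not apply here → [u].

[u]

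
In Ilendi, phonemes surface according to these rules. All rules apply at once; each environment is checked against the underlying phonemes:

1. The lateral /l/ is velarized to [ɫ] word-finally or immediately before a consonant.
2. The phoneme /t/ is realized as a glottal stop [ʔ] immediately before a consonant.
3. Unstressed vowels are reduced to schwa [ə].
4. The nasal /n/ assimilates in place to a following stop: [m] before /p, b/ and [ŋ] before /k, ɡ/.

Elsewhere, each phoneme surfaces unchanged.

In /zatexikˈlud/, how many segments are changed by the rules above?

3

Segments that undergo a rule: /a/ → [ə] (rule 3); /e/ → [ə] (rule 3); /i/ → [ə] (rule 3).
All other segments surface unchanged.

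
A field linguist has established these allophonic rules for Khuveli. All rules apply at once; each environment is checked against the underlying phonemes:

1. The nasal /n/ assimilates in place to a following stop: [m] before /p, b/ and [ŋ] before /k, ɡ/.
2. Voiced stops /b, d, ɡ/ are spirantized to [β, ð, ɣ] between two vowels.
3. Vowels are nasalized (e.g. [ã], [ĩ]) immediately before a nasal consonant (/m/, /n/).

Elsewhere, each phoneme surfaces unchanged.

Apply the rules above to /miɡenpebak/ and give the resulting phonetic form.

[miɣẽmpeβak]

/i/ (between /m/ and /ɡ/) is in the target of rule 3 but the environment (before a nasal consonant) is not met → [i].
/ɡ/ meets the environment for rule 2 (between two vowels) → [ɣ].
Rule 3 applies to /e/ (between /ɡ/ and /n/: before a nasal consonant) → [ẽ].
/n/ — between /e/ and /p/, before a labial or velar stop — surfaces as [m] (rule 1).
/e/ (between /p/ and /b/): rule 3 targets it, but not before a nasal consonant → unchanged [e].
/b/ — between /e/ and /a/, between two vowels — surfaces as [β] (rule 2).
/a/ (between /b/ and /k/): rule 3 targets it, but not before a nasal consonant → unchanged [a].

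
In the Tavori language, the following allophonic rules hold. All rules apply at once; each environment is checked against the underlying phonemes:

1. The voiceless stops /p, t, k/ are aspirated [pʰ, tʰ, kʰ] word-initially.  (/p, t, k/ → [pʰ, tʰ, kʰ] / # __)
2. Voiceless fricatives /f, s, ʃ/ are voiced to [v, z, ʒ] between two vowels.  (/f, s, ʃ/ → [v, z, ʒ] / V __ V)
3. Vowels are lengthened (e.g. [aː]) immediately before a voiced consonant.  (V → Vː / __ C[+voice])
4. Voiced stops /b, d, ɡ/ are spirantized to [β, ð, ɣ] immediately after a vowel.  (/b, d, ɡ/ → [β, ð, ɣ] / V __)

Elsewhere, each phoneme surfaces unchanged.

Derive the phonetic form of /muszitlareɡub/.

[muszitlaːreːɣuːβ]

/u/ — between /m/ and /s/; rule 3 does not apply here → [u].
/s/ (between /u/ and /z/) fails the environment for rule 2, so it stays [s].
/i/ (between /z/ and /t/) is in the target of rule 3 but the environment (before a voiced consonant) is not met → [i].
/t/ (between /i/ and /l/) is in the target of rule 1 but the environment (word-initially) is not met → [t].
/a/ — between /l/ and /r/, before a voiced consonant — surfaces as [aː] (rule 3).
/e/ — between /r/ and /ɡ/, before a voiced consonant — surfaces as [eː] (rule 3).
/ɡ/ meets the environment for rule 4 (immediately after a vowel) → [ɣ].
/u/ — between /ɡ/ and /b/, before a voiced consonant — surfaces as [uː] (rule 3).
/b/ (word-final): immediately after a vowel, so rule 4 applies → [β].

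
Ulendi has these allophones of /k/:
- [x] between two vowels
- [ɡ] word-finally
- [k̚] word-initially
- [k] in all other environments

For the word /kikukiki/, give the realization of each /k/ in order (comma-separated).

[k̚], [x], [x], [x]

Occurrence 1 (position 1): word-initially → [k̚].
Occurrence 2 (position 3): between two vowels → [x].
Occurrence 3 (position 5): between two vowels → [x].
Occurrence 4 (position 7): between two vowels → [x].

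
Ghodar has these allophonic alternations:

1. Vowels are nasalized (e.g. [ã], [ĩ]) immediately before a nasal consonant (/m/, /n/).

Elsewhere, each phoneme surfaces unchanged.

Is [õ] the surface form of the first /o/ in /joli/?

No

/o/ (between /j/ and /l/): rule 1 targets it, but not before a nasal consonant → unchanged [o].
The actual realization is [o], not [õ].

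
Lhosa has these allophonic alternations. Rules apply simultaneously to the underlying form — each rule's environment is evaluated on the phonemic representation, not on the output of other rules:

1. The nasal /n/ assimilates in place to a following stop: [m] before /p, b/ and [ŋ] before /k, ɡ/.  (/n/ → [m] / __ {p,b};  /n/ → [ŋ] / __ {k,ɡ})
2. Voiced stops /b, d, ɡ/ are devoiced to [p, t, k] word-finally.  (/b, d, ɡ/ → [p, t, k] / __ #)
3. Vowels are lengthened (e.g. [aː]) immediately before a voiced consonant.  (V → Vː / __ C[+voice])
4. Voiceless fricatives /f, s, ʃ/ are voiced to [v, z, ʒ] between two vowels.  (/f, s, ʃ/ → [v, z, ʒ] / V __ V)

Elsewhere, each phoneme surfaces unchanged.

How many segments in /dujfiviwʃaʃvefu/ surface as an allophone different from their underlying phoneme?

Segments that undergo a rule: /u/ → [uː] (rule 3); /i/ → [iː] (rule 3); /i/ → [iː] (rule 3); /f/ → [v] (rule 4).
All other segments surface unchanged.

4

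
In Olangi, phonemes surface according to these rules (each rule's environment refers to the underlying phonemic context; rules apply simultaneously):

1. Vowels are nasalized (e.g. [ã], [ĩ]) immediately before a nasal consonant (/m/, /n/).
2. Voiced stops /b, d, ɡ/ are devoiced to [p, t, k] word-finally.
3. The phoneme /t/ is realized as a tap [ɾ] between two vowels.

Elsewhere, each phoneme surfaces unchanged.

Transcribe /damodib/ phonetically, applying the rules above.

/d/ (word-initial) fails the environment for rule 2, so it stays [d].
Rule 1 applies to /a/ (between /d/ and /m/: before a nasal consonant) → [ã].
/o/ (between /m/ and /d/): rule 1 targets it, but not before a nasal consonant → unchanged [o].
/d/ (between /o/ and /i/) fails the environment for rule 2, so it stays [d].
/i/ (between /d/ and /b/) is in the target of rule 1 but the environment (before a nasal consonant) is not met → [i].
/b/ (word-final) occurs word-finally → [p] by rule 2.

[dãmodip]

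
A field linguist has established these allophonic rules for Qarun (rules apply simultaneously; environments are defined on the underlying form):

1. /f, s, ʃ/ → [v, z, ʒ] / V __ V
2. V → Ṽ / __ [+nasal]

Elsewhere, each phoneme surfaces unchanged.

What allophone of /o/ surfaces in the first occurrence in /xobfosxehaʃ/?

/o/ (between /x/ and /b/): rule 2 targets it, but not before a nasal consonant → unchanged [o].

[o]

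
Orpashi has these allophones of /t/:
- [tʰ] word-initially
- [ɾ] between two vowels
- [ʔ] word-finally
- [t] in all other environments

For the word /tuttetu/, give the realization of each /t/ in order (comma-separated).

Occurrence 1 (position 1): word-initially → [tʰ].
Occurrence 2 (position 3): no conditioning environment matches → elsewhere allophone [t].
Occurrence 3 (position 4): no conditioning environment matches → elsewhere allophone [t].
Occurrence 4 (position 6): between two vowels → [ɾ].

[tʰ], [t], [t], [ɾ]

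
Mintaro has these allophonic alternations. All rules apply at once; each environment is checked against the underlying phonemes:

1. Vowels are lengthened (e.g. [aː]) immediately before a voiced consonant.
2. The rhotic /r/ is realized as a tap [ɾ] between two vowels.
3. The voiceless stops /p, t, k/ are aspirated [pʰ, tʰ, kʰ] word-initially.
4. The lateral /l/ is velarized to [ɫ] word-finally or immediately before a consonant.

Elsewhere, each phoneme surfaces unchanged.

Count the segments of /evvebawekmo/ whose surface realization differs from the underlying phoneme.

Segments that undergo a rule: /e/ → [eː] (rule 1); /e/ → [eː] (rule 1); /a/ → [aː] (rule 1).
All other segments surface unchanged.

3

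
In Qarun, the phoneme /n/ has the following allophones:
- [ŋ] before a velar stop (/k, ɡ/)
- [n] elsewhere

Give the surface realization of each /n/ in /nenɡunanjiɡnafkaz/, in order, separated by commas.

[n], [ŋ], [n], [n], [n]

Occurrence 1 (position 1): no conditioning environment matches → elsewhere allophone [n].
Occurrence 2 (position 3): before a velar stop → [ŋ].
Occurrence 3 (position 6): no conditioning environment matches → elsewhere allophone [n].
Occurrence 4 (position 8): no conditioning environment matches → elsewhere allophone [n].
Occurrence 5 (position 12): no conditioning environment matches → elsewhere allophone [n].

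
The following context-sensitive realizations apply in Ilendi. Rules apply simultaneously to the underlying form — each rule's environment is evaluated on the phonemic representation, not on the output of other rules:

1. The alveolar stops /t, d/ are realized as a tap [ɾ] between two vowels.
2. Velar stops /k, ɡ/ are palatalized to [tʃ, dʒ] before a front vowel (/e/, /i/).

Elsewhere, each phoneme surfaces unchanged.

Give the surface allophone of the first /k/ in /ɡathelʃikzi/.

[k]

/k/ — between /i/ and /z/; rule 2 does not apply here → [k].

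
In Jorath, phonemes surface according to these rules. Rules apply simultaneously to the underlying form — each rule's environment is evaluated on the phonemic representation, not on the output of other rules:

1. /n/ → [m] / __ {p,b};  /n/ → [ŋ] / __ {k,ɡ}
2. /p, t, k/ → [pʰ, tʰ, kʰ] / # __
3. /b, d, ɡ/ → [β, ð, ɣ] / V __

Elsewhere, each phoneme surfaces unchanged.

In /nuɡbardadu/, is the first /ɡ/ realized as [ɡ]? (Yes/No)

/ɡ/ (between /u/ and /b/) occurs immediately after a vowel → [ɣ] by rule 3.
The actual realization is [ɣ], not [ɡ].

No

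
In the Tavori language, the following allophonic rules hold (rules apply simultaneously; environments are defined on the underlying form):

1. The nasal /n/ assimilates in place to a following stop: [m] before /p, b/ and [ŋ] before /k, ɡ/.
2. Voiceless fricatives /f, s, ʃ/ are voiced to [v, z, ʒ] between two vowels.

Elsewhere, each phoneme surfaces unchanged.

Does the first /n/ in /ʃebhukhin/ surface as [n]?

/n/ (word-final) is in the target of rule 1 but the environment (before a labial or velar stop) is not met → [n].
The actual realization is [n], which matches [n].

Yes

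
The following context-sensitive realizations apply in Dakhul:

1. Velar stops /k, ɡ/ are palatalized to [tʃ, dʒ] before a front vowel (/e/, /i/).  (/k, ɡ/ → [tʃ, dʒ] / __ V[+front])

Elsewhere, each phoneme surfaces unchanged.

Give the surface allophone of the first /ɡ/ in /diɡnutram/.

[ɡ]

/ɡ/ (between /i/ and /n/) is in the target of rule 1 but the environment (before a front vowel) is not met → [ɡ].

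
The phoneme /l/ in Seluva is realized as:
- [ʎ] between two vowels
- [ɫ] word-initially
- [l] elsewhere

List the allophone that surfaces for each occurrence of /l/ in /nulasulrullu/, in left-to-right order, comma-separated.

[ʎ], [l], [l], [l]

Occurrence 1 (position 3): between two vowels → [ʎ].
Occurrence 2 (position 7): no conditioning environment matches → elsewhere allophone [l].
Occurrence 3 (position 10): no conditioning environment matches → elsewhere allophone [l].
Occurrence 4 (position 11): no conditioning environment matches → elsewhere allophone [l].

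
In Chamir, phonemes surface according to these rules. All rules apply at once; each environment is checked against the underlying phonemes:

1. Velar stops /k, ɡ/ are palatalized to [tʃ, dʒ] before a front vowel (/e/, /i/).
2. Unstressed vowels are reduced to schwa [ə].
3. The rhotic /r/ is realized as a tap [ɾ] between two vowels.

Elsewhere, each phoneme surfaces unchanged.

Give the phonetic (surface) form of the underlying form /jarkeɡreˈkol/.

/a/ meets the environment for rule 2 (in an unstressed syllable) → [ə].
/r/ — between /a/ and /k/; rule 3 does not apply here → [r].
/k/ meets the environment for rule 1 (before a front vowel) → [tʃ].
/e/ — between /k/ and /ɡ/, in an unstressed syllable — surfaces as [ə] (rule 2).
/ɡ/ (between /e/ and /r/): rule 1 targets it, but not before a front vowel → unchanged [ɡ].
/r/ — between /ɡ/ and /e/; rule 3 does not apply here → [r].
/e/ (between /r/ and /k/) occurs in an unstressed syllable → [ə] by rule 2.
/k/ (between /e/ and /o/) is in the target of rule 1 but the environment (before a front vowel) is not met → [k].
/o/ (between /k/ and /l/) fails the environment for rule 2, so it stays [o].

[jərtʃəɡrəˈkol]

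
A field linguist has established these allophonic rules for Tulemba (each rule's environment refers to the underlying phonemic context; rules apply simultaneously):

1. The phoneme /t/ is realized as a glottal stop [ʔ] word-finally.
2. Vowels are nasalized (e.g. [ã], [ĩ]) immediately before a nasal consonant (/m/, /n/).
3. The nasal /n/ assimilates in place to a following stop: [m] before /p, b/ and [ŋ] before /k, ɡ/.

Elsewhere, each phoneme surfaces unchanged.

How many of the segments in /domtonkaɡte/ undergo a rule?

Segments that undergo a rule: /o/ → [õ] (rule 2); /o/ → [õ] (rule 2); /n/ → [ŋ] (rule 3).
All other segments surface unchanged.

3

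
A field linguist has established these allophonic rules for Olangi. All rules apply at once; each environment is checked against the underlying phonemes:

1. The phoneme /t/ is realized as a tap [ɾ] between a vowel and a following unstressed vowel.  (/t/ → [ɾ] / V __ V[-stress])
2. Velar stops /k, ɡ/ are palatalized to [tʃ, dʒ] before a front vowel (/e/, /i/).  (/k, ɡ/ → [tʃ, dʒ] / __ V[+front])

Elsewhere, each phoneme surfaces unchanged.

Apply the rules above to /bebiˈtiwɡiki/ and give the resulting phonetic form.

[bebiˈtiwdʒitʃi]

/b/ — not in any rule's target class → [b].
/e/ stays [e].
/b/ (between /e/ and /i/): no rule targets it → [b].
/i/ stays [i].
/t/ (between /i/ and /i/) fails the environment for rule 1, so it stays [t].
/i/ (between /t/ and /w/) is unaffected → [i].
/w/ — not in any rule's target class → [w].
/ɡ/ (between /w/ and /i/) occurs before a front vowel → [dʒ] by rule 2.
/i/ — not in any rule's target class → [i].
Rule 2 applies to /k/ (between /i/ and /i/: before a front vowel) → [tʃ].
/i/ (word-final): no rule targets it → [i].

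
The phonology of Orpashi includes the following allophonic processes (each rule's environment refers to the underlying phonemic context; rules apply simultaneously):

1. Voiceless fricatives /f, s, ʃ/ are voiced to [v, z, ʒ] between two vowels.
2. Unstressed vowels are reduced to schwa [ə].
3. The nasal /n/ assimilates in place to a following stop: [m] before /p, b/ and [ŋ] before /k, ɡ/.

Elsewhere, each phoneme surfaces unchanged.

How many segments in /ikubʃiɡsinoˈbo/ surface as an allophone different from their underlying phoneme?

5

Segments that undergo a rule: /i/ → [ə] (rule 2); /u/ → [ə] (rule 2); /i/ → [ə] (rule 2); /i/ → [ə] (rule 2); /o/ → [ə] (rule 2).
All other segments surface unchanged.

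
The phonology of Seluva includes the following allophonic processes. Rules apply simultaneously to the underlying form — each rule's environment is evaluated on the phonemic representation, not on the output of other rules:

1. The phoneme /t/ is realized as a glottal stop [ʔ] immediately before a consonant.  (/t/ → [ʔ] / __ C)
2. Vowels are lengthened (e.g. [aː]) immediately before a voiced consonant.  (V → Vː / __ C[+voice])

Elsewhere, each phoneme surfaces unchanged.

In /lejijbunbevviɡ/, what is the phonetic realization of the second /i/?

[iː]

Rule 2 applies to /i/ (between /v/ and /ɡ/: before a voiced consonant) → [iː].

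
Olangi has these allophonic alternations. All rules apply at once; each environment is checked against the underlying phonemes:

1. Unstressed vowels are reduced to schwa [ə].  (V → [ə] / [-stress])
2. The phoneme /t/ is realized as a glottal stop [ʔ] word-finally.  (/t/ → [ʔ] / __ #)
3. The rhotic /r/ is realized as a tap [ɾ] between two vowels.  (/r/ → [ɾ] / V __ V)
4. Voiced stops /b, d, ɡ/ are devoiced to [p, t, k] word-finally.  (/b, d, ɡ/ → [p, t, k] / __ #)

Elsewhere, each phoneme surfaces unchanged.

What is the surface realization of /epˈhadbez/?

/e/ meets the environment for rule 1 (in an unstressed syllable) → [ə].
/p/ — not in any rule's target class → [p].
/h/ — not in any rule's target class → [h].
/a/ (between /h/ and /d/) is in the target of rule 1 but the environment (in an unstressed syllable) is not met → [a].
/d/ — between /a/ and /b/; rule 4 does not apply here → [d].
/b/ (between /d/ and /e/): rule 4 targets it, but not word-finally → unchanged [b].
/e/ meets the environment for rule 1 (in an unstressed syllable) → [ə].
/z/ stays [z].

[əpˈhadbəz]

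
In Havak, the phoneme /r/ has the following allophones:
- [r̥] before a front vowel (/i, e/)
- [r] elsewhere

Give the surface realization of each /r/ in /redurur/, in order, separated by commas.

[r̥], [r], [r]

Occurrence 1 (position 1): before a front vowel (/i, e/) → [r̥].
Occurrence 2 (position 5): no conditioning environment matches → elsewhere allophone [r].
Occurrence 3 (position 7): no conditioning environment matches → elsewhere allophone [r].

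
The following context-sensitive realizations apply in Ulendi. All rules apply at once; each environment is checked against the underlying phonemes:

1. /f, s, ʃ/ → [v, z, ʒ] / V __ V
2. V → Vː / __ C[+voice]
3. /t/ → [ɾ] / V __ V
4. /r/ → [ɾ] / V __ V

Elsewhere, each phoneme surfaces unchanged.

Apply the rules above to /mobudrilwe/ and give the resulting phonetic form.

/m/ stays [m].
Rule 2 applies to /o/ (between /m/ and /b/: before a voiced consonant) → [oː].
/b/ — not in any rule's target class → [b].
/u/ — between /b/ and /d/, before a voiced consonant — surfaces as [uː] (rule 2).
/d/ (between /u/ and /r/) is unaffected → [d].
/r/ (between /d/ and /i/): rule 4 targets it, but not between two vowels → unchanged [r].
/i/ (between /r/ and /l/) occurs before a voiced consonant → [iː] by rule 2.
/l/ — not in any rule's target class → [l].
/w/ (between /l/ and /e/) is unaffected → [w].
/e/ (word-final) is in the target of rule 2 but the environment (before a voiced consonant) is not met → [e].

[moːbuːdriːlwe]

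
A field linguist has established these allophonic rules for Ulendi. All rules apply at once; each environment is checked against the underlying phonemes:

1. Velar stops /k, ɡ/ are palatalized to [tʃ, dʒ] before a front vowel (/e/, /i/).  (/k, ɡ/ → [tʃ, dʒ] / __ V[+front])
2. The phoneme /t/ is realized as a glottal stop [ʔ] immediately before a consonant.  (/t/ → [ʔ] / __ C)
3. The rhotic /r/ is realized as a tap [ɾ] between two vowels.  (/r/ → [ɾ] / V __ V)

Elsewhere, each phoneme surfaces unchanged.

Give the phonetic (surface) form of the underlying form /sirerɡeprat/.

[siɾerdʒeprat]

/s/ (word-initial) is unaffected → [s].
/i/ — not in any rule's target class → [i].
/r/ meets the environment for rule 3 (between two vowels) → [ɾ].
/e/ — not in any rule's target class → [e].
/r/ — between /e/ and /ɡ/; rule 3 does not apply here → [r].
/ɡ/ — between /r/ and /e/, before a front vowel — surfaces as [dʒ] (rule 1).
/e/ stays [e].
/p/ stays [p].
/r/ (between /p/ and /a/) is in the target of rule 3 but the environment (between two vowels) is not met → [r].
/a/ (between /r/ and /t/) is unaffected → [a].
/t/ (word-final) fails the environment for rule 2, so it stays [t].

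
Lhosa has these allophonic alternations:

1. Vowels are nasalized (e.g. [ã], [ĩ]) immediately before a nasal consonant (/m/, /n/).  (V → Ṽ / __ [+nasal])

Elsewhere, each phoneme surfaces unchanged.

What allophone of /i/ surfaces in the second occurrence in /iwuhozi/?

[i]

/i/ (word-final) is in the target of rule 1 but the environment (before a nasal consonant) is not met → [i].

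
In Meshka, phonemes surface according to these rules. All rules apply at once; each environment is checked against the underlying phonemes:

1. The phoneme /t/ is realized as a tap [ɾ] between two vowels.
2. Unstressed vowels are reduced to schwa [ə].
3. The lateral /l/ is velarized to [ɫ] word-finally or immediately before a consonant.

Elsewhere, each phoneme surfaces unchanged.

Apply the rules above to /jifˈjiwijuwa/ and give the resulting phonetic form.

/j/ — not in any rule's target class → [j].
/i/ meets the environment for rule 2 (in an unstressed syllable) → [ə].
/f/ — not in any rule's target class → [f].
/j/ (between /f/ and /i/): no rule targets it → [j].
/i/ — between /j/ and /w/; rule 2 does not apply here → [i].
/w/ stays [w].
/i/ — between /w/ and /j/, in an unstressed syllable — surfaces as [ə] (rule 2).
/j/ stays [j].
/u/ (between /j/ and /w/): in an unstressed syllable, so rule 2 applies → [ə].
/w/ (between /u/ and /a/) is unaffected → [w].
/a/ meets the environment for rule 2 (in an unstressed syllable) → [ə].

[jəfˈjiwəjəwə]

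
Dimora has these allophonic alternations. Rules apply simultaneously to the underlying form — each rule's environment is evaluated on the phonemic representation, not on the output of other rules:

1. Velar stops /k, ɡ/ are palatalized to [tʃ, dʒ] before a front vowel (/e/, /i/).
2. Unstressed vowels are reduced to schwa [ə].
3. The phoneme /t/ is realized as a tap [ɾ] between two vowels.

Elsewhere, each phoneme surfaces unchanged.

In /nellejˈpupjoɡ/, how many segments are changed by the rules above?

3

Segments that undergo a rule: /e/ → [ə] (rule 2); /e/ → [ə] (rule 2); /o/ → [ə] (rule 2).
All other segments surface unchanged.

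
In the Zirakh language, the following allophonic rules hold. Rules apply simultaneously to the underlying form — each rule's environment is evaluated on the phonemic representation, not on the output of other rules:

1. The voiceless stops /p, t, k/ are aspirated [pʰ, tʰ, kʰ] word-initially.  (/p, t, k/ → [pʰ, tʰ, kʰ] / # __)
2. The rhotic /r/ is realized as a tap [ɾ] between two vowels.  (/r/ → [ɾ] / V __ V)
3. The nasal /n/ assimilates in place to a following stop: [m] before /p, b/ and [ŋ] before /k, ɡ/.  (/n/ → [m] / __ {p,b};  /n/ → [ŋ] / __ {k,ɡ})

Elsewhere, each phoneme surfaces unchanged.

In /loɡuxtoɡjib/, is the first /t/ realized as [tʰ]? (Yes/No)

No

/t/ (between /x/ and /o/): rule 1 targets it, but not word-initially → unchanged [t].
The actual realization is [t], not [tʰ].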